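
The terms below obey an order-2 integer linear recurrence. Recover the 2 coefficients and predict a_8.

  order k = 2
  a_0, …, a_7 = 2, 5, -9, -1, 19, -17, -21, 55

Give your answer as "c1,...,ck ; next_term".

-1,-2 ; -13

  a_2 = -1·5 + -2·2 = -9
  a_3 = -1·-9 + -2·5 = -1
  a_4 = -1·-1 + -2·-9 = 19
  a_5 = -1·19 + -2·-1 = -17
  a_6 = -1·-17 + -2·19 = -21
  a_7 = -1·-21 + -2·-17 = 55
  a_8 = -1·55 + -2·-21 = -13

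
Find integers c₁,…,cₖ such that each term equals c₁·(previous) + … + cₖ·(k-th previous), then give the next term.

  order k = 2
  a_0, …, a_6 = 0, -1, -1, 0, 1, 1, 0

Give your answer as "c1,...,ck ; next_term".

  a_2 = 1·-1 + -1·0 = -1
  a_3 = 1·-1 + -1·-1 = 0
  a_4 = 1·0 + -1·-1 = 1
  a_5 = 1·1 + -1·0 = 1
  a_6 = 1·1 + -1·1 = 0
  a_7 = 1·0 + -1·1 = -1

1,-1 ; -1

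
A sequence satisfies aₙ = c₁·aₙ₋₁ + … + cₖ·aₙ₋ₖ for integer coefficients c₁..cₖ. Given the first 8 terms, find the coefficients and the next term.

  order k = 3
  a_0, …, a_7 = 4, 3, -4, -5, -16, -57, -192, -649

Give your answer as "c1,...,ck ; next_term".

  a_3 = 3·-4 + 1·3 + 1·4 = -5
  a_4 = 3·-5 + 1·-4 + 1·3 = -16
  a_5 = 3·-16 + 1·-5 + 1·-4 = -57
  a_6 = 3·-57 + 1·-16 + 1·-5 = -192
  a_7 = 3·-192 + 1·-57 + 1·-16 = -649
  a_8 = 3·-649 + 1·-192 + 1·-57 = -2196

3,1,1 ; -2196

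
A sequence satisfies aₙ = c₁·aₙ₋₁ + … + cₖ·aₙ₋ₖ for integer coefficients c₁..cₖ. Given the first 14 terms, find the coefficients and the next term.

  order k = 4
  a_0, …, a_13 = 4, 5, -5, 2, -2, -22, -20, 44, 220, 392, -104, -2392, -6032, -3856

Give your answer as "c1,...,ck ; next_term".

  a_4 = 2·2 + -4·-5 + -2·5 + -4·4 = -2
  a_5 = 2·-2 + -4·2 + -2·-5 + -4·5 = -22
  a_6 = 2·-22 + -4·-2 + -2·2 + -4·-5 = -20
  a_7 = 2·-20 + -4·-22 + -2·-2 + -4·2 = 44
  a_8 = 2·44 + -4·-20 + -2·-22 + -4·-2 = 220
  a_9 = 2·220 + -4·44 + -2·-20 + -4·-22 = 392
  a_10 = 2·392 + -4·220 + -2·44 + -4·-20 = -104
  a_11 = 2·-104 + -4·392 + -2·220 + -4·44 = -2392
  a_12 = 2·-2392 + -4·-104 + -2·392 + -4·220 = -6032
  a_13 = 2·-6032 + -4·-2392 + -2·-104 + -4·392 = -3856
  a_14 = 2·-3856 + -4·-6032 + -2·-2392 + -4·-104 = 21616

2,-4,-2,-4 ; 21616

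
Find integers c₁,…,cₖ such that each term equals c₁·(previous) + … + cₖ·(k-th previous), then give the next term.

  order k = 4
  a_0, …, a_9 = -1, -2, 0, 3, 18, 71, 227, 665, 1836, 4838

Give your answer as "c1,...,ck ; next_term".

  a_4 = 4·3 + -3·0 + -1·-2 + -4·-1 = 18
  a_5 = 4·18 + -3·3 + -1·0 + -4·-2 = 71
  a_6 = 4·71 + -3·18 + -1·3 + -4·0 = 227
  a_7 = 4·227 + -3·71 + -1·18 + -4·3 = 665
  a_8 = 4·665 + -3·227 + -1·71 + -4·18 = 1836
  a_9 = 4·1836 + -3·665 + -1·227 + -4·71 = 4838
  a_10 = 4·4838 + -3·1836 + -1·665 + -4·227 = 12271

4,-3,-1,-4 ; 12271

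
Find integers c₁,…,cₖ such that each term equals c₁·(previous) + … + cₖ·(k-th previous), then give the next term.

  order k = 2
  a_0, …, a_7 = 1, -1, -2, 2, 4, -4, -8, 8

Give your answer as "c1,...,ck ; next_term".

  a_2 = 0·-1 + -2·1 = -2
  a_3 = 0·-2 + -2·-1 = 2
  a_4 = 0·2 + -2·-2 = 4
  a_5 = 0·4 + -2·2 = -4
  a_6 = 0·-4 + -2·4 = -8
  a_7 = 0·-8 + -2·-4 = 8
  a_8 = 0·8 + -2·-8 = 16

0,-2 ; 16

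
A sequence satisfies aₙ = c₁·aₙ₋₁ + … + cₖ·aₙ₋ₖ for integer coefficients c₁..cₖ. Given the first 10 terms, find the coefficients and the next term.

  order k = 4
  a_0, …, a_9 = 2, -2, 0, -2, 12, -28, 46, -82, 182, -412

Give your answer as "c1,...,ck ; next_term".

  a_4 = -2·-2 + -1·0 + -1·-2 + 3·2 = 12
  a_5 = -2·12 + -1·-2 + -1·0 + 3·-2 = -28
  a_6 = -2·-28 + -1·12 + -1·-2 + 3·0 = 46
  a_7 = -2·46 + -1·-28 + -1·12 + 3·-2 = -82
  a_8 = -2·-82 + -1·46 + -1·-28 + 3·12 = 182
  a_9 = -2·182 + -1·-82 + -1·46 + 3·-28 = -412
  a_10 = -2·-412 + -1·182 + -1·-82 + 3·46 = 862

-2,-1,-1,3 ; 862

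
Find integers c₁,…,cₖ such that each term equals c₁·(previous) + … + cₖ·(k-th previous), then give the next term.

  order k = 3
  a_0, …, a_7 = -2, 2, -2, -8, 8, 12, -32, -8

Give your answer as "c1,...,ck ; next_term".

0,-2,2 ; 88

  a_3 = 0·-2 + -2·2 + 2·-2 = -8
  a_4 = 0·-8 + -2·-2 + 2·2 = 8
  a_5 = 0·8 + -2·-8 + 2·-2 = 12
  a_6 = 0·12 + -2·8 + 2·-8 = -32
  a_7 = 0·-32 + -2·12 + 2·8 = -8
  a_8 = 0·-8 + -2·-32 + 2·12 = 88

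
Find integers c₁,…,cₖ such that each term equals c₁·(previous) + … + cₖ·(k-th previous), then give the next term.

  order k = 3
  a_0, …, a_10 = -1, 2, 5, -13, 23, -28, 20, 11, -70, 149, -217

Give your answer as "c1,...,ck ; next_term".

  a_3 = -2·5 + -1·2 + 1·-1 = -13
  a_4 = -2·-13 + -1·5 + 1·2 = 23
  a_5 = -2·23 + -1·-13 + 1·5 = -28
  a_6 = -2·-28 + -1·23 + 1·-13 = 20
  a_7 = -2·20 + -1·-28 + 1·23 = 11
  a_8 = -2·11 + -1·20 + 1·-28 = -70
  a_9 = -2·-70 + -1·11 + 1·20 = 149
  a_10 = -2·149 + -1·-70 + 1·11 = -217
  a_11 = -2·-217 + -1·149 + 1·-70 = 215

-2,-1,1 ; 215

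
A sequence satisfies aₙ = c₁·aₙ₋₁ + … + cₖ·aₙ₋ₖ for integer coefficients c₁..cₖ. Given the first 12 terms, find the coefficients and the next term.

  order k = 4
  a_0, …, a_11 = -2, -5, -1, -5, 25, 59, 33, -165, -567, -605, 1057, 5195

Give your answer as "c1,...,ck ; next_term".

  a_4 = 1·-5 + -2·-1 + -4·-5 + -4·-2 = 25
  a_5 = 1·25 + -2·-5 + -4·-1 + -4·-5 = 59
  a_6 = 1·59 + -2·25 + -4·-5 + -4·-1 = 33
  a_7 = 1·33 + -2·59 + -4·25 + -4·-5 = -165
  a_8 = 1·-165 + -2·33 + -4·59 + -4·25 = -567
  a_9 = 1·-567 + -2·-165 + -4·33 + -4·59 = -605
  a_10 = 1·-605 + -2·-567 + -4·-165 + -4·33 = 1057
  a_11 = 1·1057 + -2·-605 + -4·-567 + -4·-165 = 5195
  a_12 = 1·5195 + -2·1057 + -4·-605 + -4·-567 = 7769

1,-2,-4,-4 ; 7769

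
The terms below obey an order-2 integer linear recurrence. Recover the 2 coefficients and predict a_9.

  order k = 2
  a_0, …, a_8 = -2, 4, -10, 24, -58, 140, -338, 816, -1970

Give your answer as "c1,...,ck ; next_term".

-2,1 ; 4756

  a_2 = -2·4 + 1·-2 = -10
  a_3 = -2·-10 + 1·4 = 24
  a_4 = -2·24 + 1·-10 = -58
  a_5 = -2·-58 + 1·24 = 140
  a_6 = -2·140 + 1·-58 = -338
  a_7 = -2·-338 + 1·140 = 816
  a_8 = -2·816 + 1·-338 = -1970
  a_9 = -2·-1970 + 1·816 = 4756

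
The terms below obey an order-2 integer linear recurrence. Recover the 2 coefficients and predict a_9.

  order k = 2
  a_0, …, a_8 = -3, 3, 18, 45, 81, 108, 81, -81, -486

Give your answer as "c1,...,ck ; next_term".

  a_2 = 3·3 + -3·-3 = 18
  a_3 = 3·18 + -3·3 = 45
  a_4 = 3·45 + -3·18 = 81
  a_5 = 3·81 + -3·45 = 108
  a_6 = 3·108 + -3·81 = 81
  a_7 = 3·81 + -3·108 = -81
  a_8 = 3·-81 + -3·81 = -486
  a_9 = 3·-486 + -3·-81 = -1215

3,-3 ; -1215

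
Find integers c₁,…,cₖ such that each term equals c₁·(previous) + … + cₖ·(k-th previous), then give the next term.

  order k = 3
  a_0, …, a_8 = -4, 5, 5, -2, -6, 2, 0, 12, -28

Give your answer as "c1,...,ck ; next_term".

  a_3 = -2·5 + 0·5 + -2·-4 = -2
  a_4 = -2·-2 + 0·5 + -2·5 = -6
  a_5 = -2·-6 + 0·-2 + -2·5 = 2
  a_6 = -2·2 + 0·-6 + -2·-2 = 0
  a_7 = -2·0 + 0·2 + -2·-6 = 12
  a_8 = -2·12 + 0·0 + -2·2 = -28
  a_9 = -2·-28 + 0·12 + -2·0 = 56

-2,0,-2 ; 56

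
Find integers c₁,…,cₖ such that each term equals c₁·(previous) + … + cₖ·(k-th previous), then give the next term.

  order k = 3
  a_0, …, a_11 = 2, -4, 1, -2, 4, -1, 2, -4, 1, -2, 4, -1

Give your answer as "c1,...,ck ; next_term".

  a_3 = 0·1 + 0·-4 + -1·2 = -2
  a_4 = 0·-2 + 0·1 + -1·-4 = 4
  a_5 = 0·4 + 0·-2 + -1·1 = -1
  a_6 = 0·-1 + 0·4 + -1·-2 = 2
  a_7 = 0·2 + 0·-1 + -1·4 = -4
  a_8 = 0·-4 + 0·2 + -1·-1 = 1
  a_9 = 0·1 + 0·-4 + -1·2 = -2
  a_10 = 0·-2 + 0·1 + -1·-4 = 4
  a_11 = 0·4 + 0·-2 + -1·1 = -1
  a_12 = 0·-1 + 0·4 + -1·-2 = 2

0,0,-1 ; 2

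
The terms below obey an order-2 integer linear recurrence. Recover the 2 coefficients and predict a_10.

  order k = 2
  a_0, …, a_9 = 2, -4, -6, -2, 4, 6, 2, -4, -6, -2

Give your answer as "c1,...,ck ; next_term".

1,-1 ; 4

  a_2 = 1·-4 + -1·2 = -6
  a_3 = 1·-6 + -1·-4 = -2
  a_4 = 1·-2 + -1·-6 = 4
  a_5 = 1·4 + -1·-2 = 6
  a_6 = 1·6 + -1·4 = 2
  a_7 = 1·2 + -1·6 = -4
  a_8 = 1·-4 + -1·2 = -6
  a_9 = 1·-6 + -1·-4 = -2
  a_10 = 1·-2 + -1·-6 = 4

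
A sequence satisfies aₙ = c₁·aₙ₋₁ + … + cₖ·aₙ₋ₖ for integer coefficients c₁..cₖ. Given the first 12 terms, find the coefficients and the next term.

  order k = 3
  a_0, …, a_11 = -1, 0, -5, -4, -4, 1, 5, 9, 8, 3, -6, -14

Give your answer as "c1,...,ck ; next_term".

  a_3 = 1·-5 + 0·0 + -1·-1 = -4
  a_4 = 1·-4 + 0·-5 + -1·0 = -4
  a_5 = 1·-4 + 0·-4 + -1·-5 = 1
  a_6 = 1·1 + 0·-4 + -1·-4 = 5
  a_7 = 1·5 + 0·1 + -1·-4 = 9
  a_8 = 1·9 + 0·5 + -1·1 = 8
  a_9 = 1·8 + 0·9 + -1·5 = 3
  a_10 = 1·3 + 0·8 + -1·9 = -6
  a_11 = 1·-6 + 0·3 + -1·8 = -14
  a_12 = 1·-14 + 0·-6 + -1·3 = -17

1,0,-1 ; -17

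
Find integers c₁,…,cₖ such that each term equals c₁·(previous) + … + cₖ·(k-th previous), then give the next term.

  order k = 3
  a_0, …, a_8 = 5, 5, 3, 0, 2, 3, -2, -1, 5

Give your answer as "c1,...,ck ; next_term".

  a_3 = 0·3 + -1·5 + 1·5 = 0
  a_4 = 0·0 + -1·3 + 1·5 = 2
  a_5 = 0·2 + -1·0 + 1·3 = 3
  a_6 = 0·3 + -1·2 + 1·0 = -2
  a_7 = 0·-2 + -1·3 + 1·2 = -1
  a_8 = 0·-1 + -1·-2 + 1·3 = 5
  a_9 = 0·5 + -1·-1 + 1·-2 = -1

0,-1,1 ; -1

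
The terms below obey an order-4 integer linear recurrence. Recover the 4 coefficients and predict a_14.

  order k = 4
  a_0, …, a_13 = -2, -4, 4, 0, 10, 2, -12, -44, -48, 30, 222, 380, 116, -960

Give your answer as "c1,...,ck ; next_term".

  a_4 = 1·0 + -1·4 + -3·-4 + -1·-2 = 10
  a_5 = 1·10 + -1·0 + -3·4 + -1·-4 = 2
  a_6 = 1·2 + -1·10 + -3·0 + -1·4 = -12
  a_7 = 1·-12 + -1·2 + -3·10 + -1·0 = -44
  a_8 = 1·-44 + -1·-12 + -3·2 + -1·10 = -48
  a_9 = 1·-48 + -1·-44 + -3·-12 + -1·2 = 30
  a_10 = 1·30 + -1·-48 + -3·-44 + -1·-12 = 222
  a_11 = 1·222 + -1·30 + -3·-48 + -1·-44 = 380
  a_12 = 1·380 + -1·222 + -3·30 + -1·-48 = 116
  a_13 = 1·116 + -1·380 + -3·222 + -1·30 = -960
  a_14 = 1·-960 + -1·116 + -3·380 + -1·222 = -2438

1,-1,-3,-1 ; -2438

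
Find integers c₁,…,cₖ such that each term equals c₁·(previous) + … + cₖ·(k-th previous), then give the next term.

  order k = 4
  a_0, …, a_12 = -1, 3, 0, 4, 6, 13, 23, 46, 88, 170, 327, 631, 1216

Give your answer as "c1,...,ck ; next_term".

1,1,1,1 ; 2344

  a_4 = 1·4 + 1·0 + 1·3 + 1·-1 = 6
  a_5 = 1·6 + 1·4 + 1·0 + 1·3 = 13
  a_6 = 1·13 + 1·6 + 1·4 + 1·0 = 23
  a_7 = 1·23 + 1·13 + 1·6 + 1·4 = 46
  a_8 = 1·46 + 1·23 + 1·13 + 1·6 = 88
  a_9 = 1·88 + 1·46 + 1·23 + 1·13 = 170
  a_10 = 1·170 + 1·88 + 1·46 + 1·23 = 327
  a_11 = 1·327 + 1·170 + 1·88 + 1·46 = 631
  a_12 = 1·631 + 1·327 + 1·170 + 1·88 = 1216
  a_13 = 1·1216 + 1·631 + 1·327 + 1·170 = 2344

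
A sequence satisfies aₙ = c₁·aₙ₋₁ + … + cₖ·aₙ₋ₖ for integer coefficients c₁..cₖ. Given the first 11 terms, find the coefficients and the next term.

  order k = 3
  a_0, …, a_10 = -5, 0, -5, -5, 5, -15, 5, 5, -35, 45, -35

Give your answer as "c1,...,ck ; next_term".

  a_3 = -1·-5 + 0·0 + 2·-5 = -5
  a_4 = -1·-5 + 0·-5 + 2·0 = 5
  a_5 = -1·5 + 0·-5 + 2·-5 = -15
  a_6 = -1·-15 + 0·5 + 2·-5 = 5
  a_7 = -1·5 + 0·-15 + 2·5 = 5
  a_8 = -1·5 + 0·5 + 2·-15 = -35
  a_9 = -1·-35 + 0·5 + 2·5 = 45
  a_10 = -1·45 + 0·-35 + 2·5 = -35
  a_11 = -1·-35 + 0·45 + 2·-35 = -35

-1,0,2 ; -35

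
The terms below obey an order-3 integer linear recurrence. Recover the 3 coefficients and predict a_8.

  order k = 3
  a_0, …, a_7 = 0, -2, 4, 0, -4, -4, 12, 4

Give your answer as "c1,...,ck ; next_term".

-1,-2,-2 ; -20

  a_3 = -1·4 + -2·-2 + -2·0 = 0
  a_4 = -1·0 + -2·4 + -2·-2 = -4
  a_5 = -1·-4 + -2·0 + -2·4 = -4
  a_6 = -1·-4 + -2·-4 + -2·0 = 12
  a_7 = -1·12 + -2·-4 + -2·-4 = 4
  a_8 = -1·4 + -2·12 + -2·-4 = -20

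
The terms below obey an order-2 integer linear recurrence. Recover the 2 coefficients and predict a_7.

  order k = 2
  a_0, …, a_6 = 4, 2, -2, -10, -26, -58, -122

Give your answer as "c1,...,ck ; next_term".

  a_2 = 3·2 + -2·4 = -2
  a_3 = 3·-2 + -2·2 = -10
  a_4 = 3·-10 + -2·-2 = -26
  a_5 = 3·-26 + -2·-10 = -58
  a_6 = 3·-58 + -2·-26 = -122
  a_7 = 3·-122 + -2·-58 = -250

3,-2 ; -250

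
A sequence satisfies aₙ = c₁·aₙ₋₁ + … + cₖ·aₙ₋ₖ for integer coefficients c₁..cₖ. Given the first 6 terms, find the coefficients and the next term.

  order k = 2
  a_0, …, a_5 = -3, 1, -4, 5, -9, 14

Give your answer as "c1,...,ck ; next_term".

-1,1 ; -23

  a_2 = -1·1 + 1·-3 = -4
  a_3 = -1·-4 + 1·1 = 5
  a_4 = -1·5 + 1·-4 = -9
  a_5 = -1·-9 + 1·5 = 14
  a_6 = -1·14 + 1·-9 = -23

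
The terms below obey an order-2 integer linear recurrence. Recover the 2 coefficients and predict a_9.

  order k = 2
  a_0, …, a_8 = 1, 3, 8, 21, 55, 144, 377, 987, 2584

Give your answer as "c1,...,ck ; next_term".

  a_2 = 3·3 + -1·1 = 8
  a_3 = 3·8 + -1·3 = 21
  a_4 = 3·21 + -1·8 = 55
  a_5 = 3·55 + -1·21 = 144
  a_6 = 3·144 + -1·55 = 377
  a_7 = 3·377 + -1·144 = 987
  a_8 = 3·987 + -1·377 = 2584
  a_9 = 3·2584 + -1·987 = 6765

3,-1 ; 6765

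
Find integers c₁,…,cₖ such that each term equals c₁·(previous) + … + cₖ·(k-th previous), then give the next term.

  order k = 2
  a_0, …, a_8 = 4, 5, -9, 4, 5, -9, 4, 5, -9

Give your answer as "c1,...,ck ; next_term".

-1,-1 ; 4

  a_2 = -1·5 + -1·4 = -9
  a_3 = -1·-9 + -1·5 = 4
  a_4 = -1·4 + -1·-9 = 5
  a_5 = -1·5 + -1·4 = -9
  a_6 = -1·-9 + -1·5 = 4
  a_7 = -1·4 + -1·-9 = 5
  a_8 = -1·5 + -1·4 = -9
  a_9 = -1·-9 + -1·5 = 4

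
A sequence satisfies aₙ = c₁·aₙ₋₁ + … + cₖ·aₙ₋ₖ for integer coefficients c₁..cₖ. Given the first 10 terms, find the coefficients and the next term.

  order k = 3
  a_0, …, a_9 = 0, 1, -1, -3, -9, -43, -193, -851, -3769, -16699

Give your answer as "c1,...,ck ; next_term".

  a_3 = 4·-1 + 1·1 + 4·0 = -3
  a_4 = 4·-3 + 1·-1 + 4·1 = -9
  a_5 = 4·-9 + 1·-3 + 4·-1 = -43
  a_6 = 4·-43 + 1·-9 + 4·-3 = -193
  a_7 = 4·-193 + 1·-43 + 4·-9 = -851
  a_8 = 4·-851 + 1·-193 + 4·-43 = -3769
  a_9 = 4·-3769 + 1·-851 + 4·-193 = -16699
  a_10 = 4·-16699 + 1·-3769 + 4·-851 = -73969

4,1,4 ; -73969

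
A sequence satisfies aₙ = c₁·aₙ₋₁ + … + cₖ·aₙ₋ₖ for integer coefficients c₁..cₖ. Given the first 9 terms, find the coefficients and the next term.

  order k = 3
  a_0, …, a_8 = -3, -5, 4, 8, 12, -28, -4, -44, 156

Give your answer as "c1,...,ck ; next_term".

-1,0,-4 ; -140

  a_3 = -1·4 + 0·-5 + -4·-3 = 8
  a_4 = -1·8 + 0·4 + -4·-5 = 12
  a_5 = -1·12 + 0·8 + -4·4 = -28
  a_6 = -1·-28 + 0·12 + -4·8 = -4
  a_7 = -1·-4 + 0·-28 + -4·12 = -44
  a_8 = -1·-44 + 0·-4 + -4·-28 = 156
  a_9 = -1·156 + 0·-44 + -4·-4 = -140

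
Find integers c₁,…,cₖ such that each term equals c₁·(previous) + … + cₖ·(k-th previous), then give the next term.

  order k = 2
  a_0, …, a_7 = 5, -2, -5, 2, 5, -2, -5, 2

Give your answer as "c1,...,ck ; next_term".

0,-1 ; 5

  a_2 = 0·-2 + -1·5 = -5
  a_3 = 0·-5 + -1·-2 = 2
  a_4 = 0·2 + -1·-5 = 5
  a_5 = 0·5 + -1·2 = -2
  a_6 = 0·-2 + -1·5 = -5
  a_7 = 0·-5 + -1·-2 = 2
  a_8 = 0·2 + -1·-5 = 5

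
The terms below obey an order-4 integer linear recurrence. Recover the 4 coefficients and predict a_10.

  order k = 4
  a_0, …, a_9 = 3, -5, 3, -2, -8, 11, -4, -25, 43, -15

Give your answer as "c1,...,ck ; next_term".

  a_4 = -1·-2 + -1·3 + 2·-5 + 1·3 = -8
  a_5 = -1·-8 + -1·-2 + 2·3 + 1·-5 = 11
  a_6 = -1·11 + -1·-8 + 2·-2 + 1·3 = -4
  a_7 = -1·-4 + -1·11 + 2·-8 + 1·-2 = -25
  a_8 = -1·-25 + -1·-4 + 2·11 + 1·-8 = 43
  a_9 = -1·43 + -1·-25 + 2·-4 + 1·11 = -15
  a_10 = -1·-15 + -1·43 + 2·-25 + 1·-4 = -82

-1,-1,2,1 ; -82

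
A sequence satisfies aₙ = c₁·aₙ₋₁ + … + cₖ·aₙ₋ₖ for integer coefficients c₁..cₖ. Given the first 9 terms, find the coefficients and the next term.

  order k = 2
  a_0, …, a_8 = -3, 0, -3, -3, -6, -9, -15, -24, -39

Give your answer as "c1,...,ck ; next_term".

1,1 ; -63

  a_2 = 1·0 + 1·-3 = -3
  a_3 = 1·-3 + 1·0 = -3
  a_4 = 1·-3 + 1·-3 = -6
  a_5 = 1·-6 + 1·-3 = -9
  a_6 = 1·-9 + 1·-6 = -15
  a_7 = 1·-15 + 1·-9 = -24
  a_8 = 1·-24 + 1·-15 = -39
  a_9 = 1·-39 + 1·-24 = -63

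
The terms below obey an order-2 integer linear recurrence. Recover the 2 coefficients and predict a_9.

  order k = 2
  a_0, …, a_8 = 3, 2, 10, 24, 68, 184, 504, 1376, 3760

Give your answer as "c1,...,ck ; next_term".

  a_2 = 2·2 + 2·3 = 10
  a_3 = 2·10 + 2·2 = 24
  a_4 = 2·24 + 2·10 = 68
  a_5 = 2·68 + 2·24 = 184
  a_6 = 2·184 + 2·68 = 504
  a_7 = 2·504 + 2·184 = 1376
  a_8 = 2·1376 + 2·504 = 3760
  a_9 = 2·3760 + 2·1376 = 10272

2,2 ; 10272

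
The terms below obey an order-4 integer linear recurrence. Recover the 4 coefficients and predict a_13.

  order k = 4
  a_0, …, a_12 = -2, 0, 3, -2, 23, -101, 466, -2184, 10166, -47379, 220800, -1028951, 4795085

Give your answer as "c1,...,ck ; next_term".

  a_4 = -4·-2 + 3·3 + -1·0 + -3·-2 = 23
  a_5 = -4·23 + 3·-2 + -1·3 + -3·0 = -101
  a_6 = -4·-101 + 3·23 + -1·-2 + -3·3 = 466
  a_7 = -4·466 + 3·-101 + -1·23 + -3·-2 = -2184
  a_8 = -4·-2184 + 3·466 + -1·-101 + -3·23 = 10166
  a_9 = -4·10166 + 3·-2184 + -1·466 + -3·-101 = -47379
  a_10 = -4·-47379 + 3·10166 + -1·-2184 + -3·466 = 220800
  a_11 = -4·220800 + 3·-47379 + -1·10166 + -3·-2184 = -1028951
  a_12 = -4·-1028951 + 3·220800 + -1·-47379 + -3·10166 = 4795085
  a_13 = -4·4795085 + 3·-1028951 + -1·220800 + -3·-47379 = -22345856

-4,3,-1,-3 ; -22345856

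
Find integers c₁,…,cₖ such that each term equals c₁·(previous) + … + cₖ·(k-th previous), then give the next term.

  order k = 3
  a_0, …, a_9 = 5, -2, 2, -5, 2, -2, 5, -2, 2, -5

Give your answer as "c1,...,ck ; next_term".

  a_3 = 0·2 + 0·-2 + -1·5 = -5
  a_4 = 0·-5 + 0·2 + -1·-2 = 2
  a_5 = 0·2 + 0·-5 + -1·2 = -2
  a_6 = 0·-2 + 0·2 + -1·-5 = 5
  a_7 = 0·5 + 0·-2 + -1·2 = -2
  a_8 = 0·-2 + 0·5 + -1·-2 = 2
  a_9 = 0·2 + 0·-2 + -1·5 = -5
  a_10 = 0·-5 + 0·2 + -1·-2 = 2

0,0,-1 ; 2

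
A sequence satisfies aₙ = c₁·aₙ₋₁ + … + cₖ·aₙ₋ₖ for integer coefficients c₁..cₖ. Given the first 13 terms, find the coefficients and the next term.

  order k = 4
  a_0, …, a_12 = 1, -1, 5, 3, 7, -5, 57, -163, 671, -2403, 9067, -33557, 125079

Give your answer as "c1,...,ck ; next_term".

-3,3,2,3 ; -464983

  a_4 = -3·3 + 3·5 + 2·-1 + 3·1 = 7
  a_5 = -3·7 + 3·3 + 2·5 + 3·-1 = -5
  a_6 = -3·-5 + 3·7 + 2·3 + 3·5 = 57
  a_7 = -3·57 + 3·-5 + 2·7 + 3·3 = -163
  a_8 = -3·-163 + 3·57 + 2·-5 + 3·7 = 671
  a_9 = -3·671 + 3·-163 + 2·57 + 3·-5 = -2403
  a_10 = -3·-2403 + 3·671 + 2·-163 + 3·57 = 9067
  a_11 = -3·9067 + 3·-2403 + 2·671 + 3·-163 = -33557
  a_12 = -3·-33557 + 3·9067 + 2·-2403 + 3·671 = 125079
  a_13 = -3·125079 + 3·-33557 + 2·9067 + 3·-2403 = -464983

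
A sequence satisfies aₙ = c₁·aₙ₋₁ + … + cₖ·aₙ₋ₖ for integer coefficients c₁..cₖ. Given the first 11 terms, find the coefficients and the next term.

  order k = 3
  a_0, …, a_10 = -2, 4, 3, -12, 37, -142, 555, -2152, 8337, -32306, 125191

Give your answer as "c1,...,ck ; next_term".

-4,-1,-2 ; -485132

  a_3 = -4·3 + -1·4 + -2·-2 = -12
  a_4 = -4·-12 + -1·3 + -2·4 = 37
  a_5 = -4·37 + -1·-12 + -2·3 = -142
  a_6 = -4·-142 + -1·37 + -2·-12 = 555
  a_7 = -4·555 + -1·-142 + -2·37 = -2152
  a_8 = -4·-2152 + -1·555 + -2·-142 = 8337
  a_9 = -4·8337 + -1·-2152 + -2·555 = -32306
  a_10 = -4·-32306 + -1·8337 + -2·-2152 = 125191
  a_11 = -4·125191 + -1·-32306 + -2·8337 = -485132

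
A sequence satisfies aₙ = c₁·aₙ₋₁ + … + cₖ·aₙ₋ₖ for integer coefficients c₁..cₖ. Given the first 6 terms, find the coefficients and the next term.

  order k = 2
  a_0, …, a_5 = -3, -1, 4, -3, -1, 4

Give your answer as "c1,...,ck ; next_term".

  a_2 = -1·-1 + -1·-3 = 4
  a_3 = -1·4 + -1·-1 = -3
  a_4 = -1·-3 + -1·4 = -1
  a_5 = -1·-1 + -1·-3 = 4
  a_6 = -1·4 + -1·-1 = -3

-1,-1 ; -3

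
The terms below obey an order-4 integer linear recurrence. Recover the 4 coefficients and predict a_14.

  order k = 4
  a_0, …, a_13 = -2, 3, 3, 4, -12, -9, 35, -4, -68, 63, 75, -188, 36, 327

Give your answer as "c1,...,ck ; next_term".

-1,-3,-1,-2 ; -397

  a_4 = -1·4 + -3·3 + -1·3 + -2·-2 = -12
  a_5 = -1·-12 + -3·4 + -1·3 + -2·3 = -9
  a_6 = -1·-9 + -3·-12 + -1·4 + -2·3 = 35
  a_7 = -1·35 + -3·-9 + -1·-12 + -2·4 = -4
  a_8 = -1·-4 + -3·35 + -1·-9 + -2·-12 = -68
  a_9 = -1·-68 + -3·-4 + -1·35 + -2·-9 = 63
  a_10 = -1·63 + -3·-68 + -1·-4 + -2·35 = 75
  a_11 = -1·75 + -3·63 + -1·-68 + -2·-4 = -188
  a_12 = -1·-188 + -3·75 + -1·63 + -2·-68 = 36
  a_13 = -1·36 + -3·-188 + -1·75 + -2·63 = 327
  a_14 = -1·327 + -3·36 + -1·-188 + -2·75 = -397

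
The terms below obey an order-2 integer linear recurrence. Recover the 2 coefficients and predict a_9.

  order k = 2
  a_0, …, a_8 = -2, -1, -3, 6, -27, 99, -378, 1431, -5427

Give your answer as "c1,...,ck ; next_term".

-3,3 ; 20574

  a_2 = -3·-1 + 3·-2 = -3
  a_3 = -3·-3 + 3·-1 = 6
  a_4 = -3·6 + 3·-3 = -27
  a_5 = -3·-27 + 3·6 = 99
  a_6 = -3·99 + 3·-27 = -378
  a_7 = -3·-378 + 3·99 = 1431
  a_8 = -3·1431 + 3·-378 = -5427
  a_9 = -3·-5427 + 3·1431 = 20574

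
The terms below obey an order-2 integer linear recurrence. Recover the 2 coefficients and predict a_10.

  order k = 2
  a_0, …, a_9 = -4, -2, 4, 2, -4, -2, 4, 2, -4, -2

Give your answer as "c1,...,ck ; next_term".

0,-1 ; 4

  a_2 = 0·-2 + -1·-4 = 4
  a_3 = 0·4 + -1·-2 = 2
  a_4 = 0·2 + -1·4 = -4
  a_5 = 0·-4 + -1·2 = -2
  a_6 = 0·-2 + -1·-4 = 4
  a_7 = 0·4 + -1·-2 = 2
  a_8 = 0·2 + -1·4 = -4
  a_9 = 0·-4 + -1·2 = -2
  a_10 = 0·-2 + -1·-4 = 4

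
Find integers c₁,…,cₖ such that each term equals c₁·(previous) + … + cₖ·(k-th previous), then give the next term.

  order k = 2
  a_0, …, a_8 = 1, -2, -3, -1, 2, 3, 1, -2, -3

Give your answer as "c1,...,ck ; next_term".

1,-1 ; -1

  a_2 = 1·-2 + -1·1 = -3
  a_3 = 1·-3 + -1·-2 = -1
  a_4 = 1·-1 + -1·-3 = 2
  a_5 = 1·2 + -1·-1 = 3
  a_6 = 1·3 + -1·2 = 1
  a_7 = 1·1 + -1·3 = -2
  a_8 = 1·-2 + -1·1 = -3
  a_9 = 1·-3 + -1·-2 = -1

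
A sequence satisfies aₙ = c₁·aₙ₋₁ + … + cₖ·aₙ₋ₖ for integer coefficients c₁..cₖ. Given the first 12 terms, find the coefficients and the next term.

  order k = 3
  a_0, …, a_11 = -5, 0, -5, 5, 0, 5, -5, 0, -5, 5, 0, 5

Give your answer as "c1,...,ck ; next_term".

  a_3 = 0·-5 + 0·0 + -1·-5 = 5
  a_4 = 0·5 + 0·-5 + -1·0 = 0
  a_5 = 0·0 + 0·5 + -1·-5 = 5
  a_6 = 0·5 + 0·0 + -1·5 = -5
  a_7 = 0·-5 + 0·5 + -1·0 = 0
  a_8 = 0·0 + 0·-5 + -1·5 = -5
  a_9 = 0·-5 + 0·0 + -1·-5 = 5
  a_10 = 0·5 + 0·-5 + -1·0 = 0
  a_11 = 0·0 + 0·5 + -1·-5 = 5
  a_12 = 0·5 + 0·0 + -1·5 = -5

0,0,-1 ; -5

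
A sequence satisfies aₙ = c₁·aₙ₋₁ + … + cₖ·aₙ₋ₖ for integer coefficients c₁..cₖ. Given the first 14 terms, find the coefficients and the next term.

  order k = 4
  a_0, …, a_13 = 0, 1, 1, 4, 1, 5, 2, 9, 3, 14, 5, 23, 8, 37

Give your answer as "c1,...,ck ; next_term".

  a_4 = 0·4 + 1·1 + 0·1 + 1·0 = 1
  a_5 = 0·1 + 1·4 + 0·1 + 1·1 = 5
  a_6 = 0·5 + 1·1 + 0·4 + 1·1 = 2
  a_7 = 0·2 + 1·5 + 0·1 + 1·4 = 9
  a_8 = 0·9 + 1·2 + 0·5 + 1·1 = 3
  a_9 = 0·3 + 1·9 + 0·2 + 1·5 = 14
  a_10 = 0·14 + 1·3 + 0·9 + 1·2 = 5
  a_11 = 0·5 + 1·14 + 0·3 + 1·9 = 23
  a_12 = 0·23 + 1·5 + 0·14 + 1·3 = 8
  a_13 = 0·8 + 1·23 + 0·5 + 1·14 = 37
  a_14 = 0·37 + 1·8 + 0·23 + 1·5 = 13

0,1,0,1 ; 13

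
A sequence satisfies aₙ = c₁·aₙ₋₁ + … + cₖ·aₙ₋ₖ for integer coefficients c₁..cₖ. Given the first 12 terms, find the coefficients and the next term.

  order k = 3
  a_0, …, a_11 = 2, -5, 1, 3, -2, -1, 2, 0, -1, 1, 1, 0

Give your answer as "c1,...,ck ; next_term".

1,0,1 ; 1

  a_3 = 1·1 + 0·-5 + 1·2 = 3
  a_4 = 1·3 + 0·1 + 1·-5 = -2
  a_5 = 1·-2 + 0·3 + 1·1 = -1
  a_6 = 1·-1 + 0·-2 + 1·3 = 2
  a_7 = 1·2 + 0·-1 + 1·-2 = 0
  a_8 = 1·0 + 0·2 + 1·-1 = -1
  a_9 = 1·-1 + 0·0 + 1·2 = 1
  a_10 = 1·1 + 0·-1 + 1·0 = 1
  a_11 = 1·1 + 0·1 + 1·-1 = 0
  a_12 = 1·0 + 0·1 + 1·1 = 1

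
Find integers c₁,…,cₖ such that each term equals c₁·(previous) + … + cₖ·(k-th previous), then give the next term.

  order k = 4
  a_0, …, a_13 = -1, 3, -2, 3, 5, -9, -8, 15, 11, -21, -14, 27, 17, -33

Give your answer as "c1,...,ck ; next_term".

  a_4 = 0·3 + -2·-2 + 0·3 + -1·-1 = 5
  a_5 = 0·5 + -2·3 + 0·-2 + -1·3 = -9
  a_6 = 0·-9 + -2·5 + 0·3 + -1·-2 = -8
  a_7 = 0·-8 + -2·-9 + 0·5 + -1·3 = 15
  a_8 = 0·15 + -2·-8 + 0·-9 + -1·5 = 11
  a_9 = 0·11 + -2·15 + 0·-8 + -1·-9 = -21
  a_10 = 0·-21 + -2·11 + 0·15 + -1·-8 = -14
  a_11 = 0·-14 + -2·-21 + 0·11 + -1·15 = 27
  a_12 = 0·27 + -2·-14 + 0·-21 + -1·11 = 17
  a_13 = 0·17 + -2·27 + 0·-14 + -1·-21 = -33
  a_14 = 0·-33 + -2·17 + 0·27 + -1·-14 = -20

0,-2,0,-1 ; -20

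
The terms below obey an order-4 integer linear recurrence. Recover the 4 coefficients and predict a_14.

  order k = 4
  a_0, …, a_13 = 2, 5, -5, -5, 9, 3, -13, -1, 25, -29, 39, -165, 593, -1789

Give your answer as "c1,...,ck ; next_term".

-3,-1,-3,2 ; 5347

  a_4 = -3·-5 + -1·-5 + -3·5 + 2·2 = 9
  a_5 = -3·9 + -1·-5 + -3·-5 + 2·5 = 3
  a_6 = -3·3 + -1·9 + -3·-5 + 2·-5 = -13
  a_7 = -3·-13 + -1·3 + -3·9 + 2·-5 = -1
  a_8 = -3·-1 + -1·-13 + -3·3 + 2·9 = 25
  a_9 = -3·25 + -1·-1 + -3·-13 + 2·3 = -29
  a_10 = -3·-29 + -1·25 + -3·-1 + 2·-13 = 39
  a_11 = -3·39 + -1·-29 + -3·25 + 2·-1 = -165
  a_12 = -3·-165 + -1·39 + -3·-29 + 2·25 = 593
  a_13 = -3·593 + -1·-165 + -3·39 + 2·-29 = -1789
  a_14 = -3·-1789 + -1·593 + -3·-165 + 2·39 = 5347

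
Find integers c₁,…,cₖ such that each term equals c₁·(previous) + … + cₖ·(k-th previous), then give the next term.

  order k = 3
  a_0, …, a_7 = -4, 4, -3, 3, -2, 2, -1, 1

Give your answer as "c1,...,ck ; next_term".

-1,1,1 ; 0

  a_3 = -1·-3 + 1·4 + 1·-4 = 3
  a_4 = -1·3 + 1·-3 + 1·4 = -2
  a_5 = -1·-2 + 1·3 + 1·-3 = 2
  a_6 = -1·2 + 1·-2 + 1·3 = -1
  a_7 = -1·-1 + 1·2 + 1·-2 = 1
  a_8 = -1·1 + 1·-1 + 1·2 = 0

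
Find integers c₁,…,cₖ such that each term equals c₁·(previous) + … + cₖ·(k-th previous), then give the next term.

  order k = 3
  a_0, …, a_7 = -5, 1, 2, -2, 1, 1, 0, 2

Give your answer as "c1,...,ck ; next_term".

  a_3 = 1·2 + 1·1 + 1·-5 = -2
  a_4 = 1·-2 + 1·2 + 1·1 = 1
  a_5 = 1·1 + 1·-2 + 1·2 = 1
  a_6 = 1·1 + 1·1 + 1·-2 = 0
  a_7 = 1·0 + 1·1 + 1·1 = 2
  a_8 = 1·2 + 1·0 + 1·1 = 3

1,1,1 ; 3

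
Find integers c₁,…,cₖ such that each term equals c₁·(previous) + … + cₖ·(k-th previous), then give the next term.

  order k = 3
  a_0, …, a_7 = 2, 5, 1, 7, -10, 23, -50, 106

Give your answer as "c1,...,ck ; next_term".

  a_3 = -1·1 + 2·5 + -1·2 = 7
  a_4 = -1·7 + 2·1 + -1·5 = -10
  a_5 = -1·-10 + 2·7 + -1·1 = 23
  a_6 = -1·23 + 2·-10 + -1·7 = -50
  a_7 = -1·-50 + 2·23 + -1·-10 = 106
  a_8 = -1·106 + 2·-50 + -1·23 = -229

-1,2,-1 ; -229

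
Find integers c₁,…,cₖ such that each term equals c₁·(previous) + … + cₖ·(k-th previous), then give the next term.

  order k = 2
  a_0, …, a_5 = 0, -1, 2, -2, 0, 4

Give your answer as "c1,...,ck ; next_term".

  a_2 = -2·-1 + -2·0 = 2
  a_3 = -2·2 + -2·-1 = -2
  a_4 = -2·-2 + -2·2 = 0
  a_5 = -2·0 + -2·-2 = 4
  a_6 = -2·4 + -2·0 = -8

-2,-2 ; -8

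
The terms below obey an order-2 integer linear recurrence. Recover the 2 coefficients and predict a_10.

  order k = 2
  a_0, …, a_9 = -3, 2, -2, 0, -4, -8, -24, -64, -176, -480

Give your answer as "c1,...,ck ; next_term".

2,2 ; -1312

  a_2 = 2·2 + 2·-3 = -2
  a_3 = 2·-2 + 2·2 = 0
  a_4 = 2·0 + 2·-2 = -4
  a_5 = 2·-4 + 2·0 = -8
  a_6 = 2·-8 + 2·-4 = -24
  a_7 = 2·-24 + 2·-8 = -64
  a_8 = 2·-64 + 2·-24 = -176
  a_9 = 2·-176 + 2·-64 = -480
  a_10 = 2·-480 + 2·-176 = -1312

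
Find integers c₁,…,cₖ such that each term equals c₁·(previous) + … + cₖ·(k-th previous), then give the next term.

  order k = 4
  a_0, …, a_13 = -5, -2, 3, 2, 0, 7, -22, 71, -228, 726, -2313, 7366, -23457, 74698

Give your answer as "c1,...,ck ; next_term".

-3,1,1,-1 ; -237872

  a_4 = -3·2 + 1·3 + 1·-2 + -1·-5 = 0
  a_5 = -3·0 + 1·2 + 1·3 + -1·-2 = 7
  a_6 = -3·7 + 1·0 + 1·2 + -1·3 = -22
  a_7 = -3·-22 + 1·7 + 1·0 + -1·2 = 71
  a_8 = -3·71 + 1·-22 + 1·7 + -1·0 = -228
  a_9 = -3·-228 + 1·71 + 1·-22 + -1·7 = 726
  a_10 = -3·726 + 1·-228 + 1·71 + -1·-22 = -2313
  a_11 = -3·-2313 + 1·726 + 1·-228 + -1·71 = 7366
  a_12 = -3·7366 + 1·-2313 + 1·726 + -1·-228 = -23457
  a_13 = -3·-23457 + 1·7366 + 1·-2313 + -1·726 = 74698
  a_14 = -3·74698 + 1·-23457 + 1·7366 + -1·-2313 = -237872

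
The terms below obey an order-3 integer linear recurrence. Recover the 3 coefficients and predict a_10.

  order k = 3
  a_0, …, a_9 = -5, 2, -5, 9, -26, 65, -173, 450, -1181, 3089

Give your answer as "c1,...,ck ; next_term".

  a_3 = -2·-5 + 2·2 + 1·-5 = 9
  a_4 = -2·9 + 2·-5 + 1·2 = -26
  a_5 = -2·-26 + 2·9 + 1·-5 = 65
  a_6 = -2·65 + 2·-26 + 1·9 = -173
  a_7 = -2·-173 + 2·65 + 1·-26 = 450
  a_8 = -2·450 + 2·-173 + 1·65 = -1181
  a_9 = -2·-1181 + 2·450 + 1·-173 = 3089
  a_10 = -2·3089 + 2·-1181 + 1·450 = -8090

-2,2,1 ; -8090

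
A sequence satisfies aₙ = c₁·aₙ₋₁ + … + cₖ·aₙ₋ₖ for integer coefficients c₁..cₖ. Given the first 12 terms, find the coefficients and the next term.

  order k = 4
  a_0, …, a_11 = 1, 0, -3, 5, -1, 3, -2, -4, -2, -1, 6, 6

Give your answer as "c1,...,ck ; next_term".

  a_4 = 0·5 + 0·-3 + -1·0 + -1·1 = -1
  a_5 = 0·-1 + 0·5 + -1·-3 + -1·0 = 3
  a_6 = 0·3 + 0·-1 + -1·5 + -1·-3 = -2
  a_7 = 0·-2 + 0·3 + -1·-1 + -1·5 = -4
  a_8 = 0·-4 + 0·-2 + -1·3 + -1·-1 = -2
  a_9 = 0·-2 + 0·-4 + -1·-2 + -1·3 = -1
  a_10 = 0·-1 + 0·-2 + -1·-4 + -1·-2 = 6
  a_11 = 0·6 + 0·-1 + -1·-2 + -1·-4 = 6
  a_12 = 0·6 + 0·6 + -1·-1 + -1·-2 = 3

0,0,-1,-1 ; 3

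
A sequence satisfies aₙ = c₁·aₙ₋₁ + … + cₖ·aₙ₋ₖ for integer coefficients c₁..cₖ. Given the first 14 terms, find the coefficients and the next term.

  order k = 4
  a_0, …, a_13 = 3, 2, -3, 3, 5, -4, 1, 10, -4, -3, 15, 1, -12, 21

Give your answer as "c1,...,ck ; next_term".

-1,0,1,2 ; 10

  a_4 = -1·3 + 0·-3 + 1·2 + 2·3 = 5
  a_5 = -1·5 + 0·3 + 1·-3 + 2·2 = -4
  a_6 = -1·-4 + 0·5 + 1·3 + 2·-3 = 1
  a_7 = -1·1 + 0·-4 + 1·5 + 2·3 = 10
  a_8 = -1·10 + 0·1 + 1·-4 + 2·5 = -4
  a_9 = -1·-4 + 0·10 + 1·1 + 2·-4 = -3
  a_10 = -1·-3 + 0·-4 + 1·10 + 2·1 = 15
  a_11 = -1·15 + 0·-3 + 1·-4 + 2·10 = 1
  a_12 = -1·1 + 0·15 + 1·-3 + 2·-4 = -12
  a_13 = -1·-12 + 0·1 + 1·15 + 2·-3 = 21
  a_14 = -1·21 + 0·-12 + 1·1 + 2·15 = 10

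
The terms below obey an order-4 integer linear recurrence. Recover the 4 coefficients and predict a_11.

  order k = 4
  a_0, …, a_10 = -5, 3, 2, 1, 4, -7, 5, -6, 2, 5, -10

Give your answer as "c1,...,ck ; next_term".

-1,0,0,-1 ; 16

  a_4 = -1·1 + 0·2 + 0·3 + -1·-5 = 4
  a_5 = -1·4 + 0·1 + 0·2 + -1·3 = -7
  a_6 = -1·-7 + 0·4 + 0·1 + -1·2 = 5
  a_7 = -1·5 + 0·-7 + 0·4 + -1·1 = -6
  a_8 = -1·-6 + 0·5 + 0·-7 + -1·4 = 2
  a_9 = -1·2 + 0·-6 + 0·5 + -1·-7 = 5
  a_10 = -1·5 + 0·2 + 0·-6 + -1·5 = -10
  a_11 = -1·-10 + 0·5 + 0·2 + -1·-6 = 16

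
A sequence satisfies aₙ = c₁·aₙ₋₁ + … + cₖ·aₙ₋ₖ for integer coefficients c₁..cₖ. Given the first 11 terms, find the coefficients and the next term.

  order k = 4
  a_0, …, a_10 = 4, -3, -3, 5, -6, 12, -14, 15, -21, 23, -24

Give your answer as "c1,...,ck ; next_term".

  a_4 = -1·5 + 0·-3 + -1·-3 + -1·4 = -6
  a_5 = -1·-6 + 0·5 + -1·-3 + -1·-3 = 12
  a_6 = -1·12 + 0·-6 + -1·5 + -1·-3 = -14
  a_7 = -1·-14 + 0·12 + -1·-6 + -1·5 = 15
  a_8 = -1·15 + 0·-14 + -1·12 + -1·-6 = -21
  a_9 = -1·-21 + 0·15 + -1·-14 + -1·12 = 23
  a_10 = -1·23 + 0·-21 + -1·15 + -1·-14 = -24
  a_11 = -1·-24 + 0·23 + -1·-21 + -1·15 = 30

-1,0,-1,-1 ; 30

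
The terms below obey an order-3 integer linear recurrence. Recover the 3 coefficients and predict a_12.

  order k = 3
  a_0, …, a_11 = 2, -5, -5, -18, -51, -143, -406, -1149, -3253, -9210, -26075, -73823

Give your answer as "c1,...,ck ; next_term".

  a_3 = 2·-5 + 2·-5 + 1·2 = -18
  a_4 = 2·-18 + 2·-5 + 1·-5 = -51
  a_5 = 2·-51 + 2·-18 + 1·-5 = -143
  a_6 = 2·-143 + 2·-51 + 1·-18 = -406
  a_7 = 2·-406 + 2·-143 + 1·-51 = -1149
  a_8 = 2·-1149 + 2·-406 + 1·-143 = -3253
  a_9 = 2·-3253 + 2·-1149 + 1·-406 = -9210
  a_10 = 2·-9210 + 2·-3253 + 1·-1149 = -26075
  a_11 = 2·-26075 + 2·-9210 + 1·-3253 = -73823
  a_12 = 2·-73823 + 2·-26075 + 1·-9210 = -209006

2,2,1 ; -209006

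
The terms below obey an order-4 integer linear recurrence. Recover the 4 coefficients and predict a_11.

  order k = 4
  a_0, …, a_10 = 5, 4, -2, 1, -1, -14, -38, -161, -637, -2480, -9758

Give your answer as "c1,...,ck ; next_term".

3,3,3,-2 ; -38303

  a_4 = 3·1 + 3·-2 + 3·4 + -2·5 = -1
  a_5 = 3·-1 + 3·1 + 3·-2 + -2·4 = -14
  a_6 = 3·-14 + 3·-1 + 3·1 + -2·-2 = -38
  a_7 = 3·-38 + 3·-14 + 3·-1 + -2·1 = -161
  a_8 = 3·-161 + 3·-38 + 3·-14 + -2·-1 = -637
  a_9 = 3·-637 + 3·-161 + 3·-38 + -2·-14 = -2480
  a_10 = 3·-2480 + 3·-637 + 3·-161 + -2·-38 = -9758
  a_11 = 3·-9758 + 3·-2480 + 3·-637 + -2·-161 = -38303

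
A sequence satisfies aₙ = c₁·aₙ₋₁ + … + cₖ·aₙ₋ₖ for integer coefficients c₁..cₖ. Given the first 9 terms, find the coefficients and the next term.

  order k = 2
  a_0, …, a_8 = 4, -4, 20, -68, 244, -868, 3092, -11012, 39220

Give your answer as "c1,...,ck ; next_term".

  a_2 = -3·-4 + 2·4 = 20
  a_3 = -3·20 + 2·-4 = -68
  a_4 = -3·-68 + 2·20 = 244
  a_5 = -3·244 + 2·-68 = -868
  a_6 = -3·-868 + 2·244 = 3092
  a_7 = -3·3092 + 2·-868 = -11012
  a_8 = -3·-11012 + 2·3092 = 39220
  a_9 = -3·39220 + 2·-11012 = -139684

-3,2 ; -139684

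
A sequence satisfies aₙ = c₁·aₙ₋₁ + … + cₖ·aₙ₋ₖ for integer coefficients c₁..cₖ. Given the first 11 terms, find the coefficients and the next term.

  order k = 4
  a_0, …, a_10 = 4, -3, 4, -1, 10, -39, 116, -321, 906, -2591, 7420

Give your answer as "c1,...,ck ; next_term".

-3,-1,-1,2 ; -21217

  a_4 = -3·-1 + -1·4 + -1·-3 + 2·4 = 10
  a_5 = -3·10 + -1·-1 + -1·4 + 2·-3 = -39
  a_6 = -3·-39 + -1·10 + -1·-1 + 2·4 = 116
  a_7 = -3·116 + -1·-39 + -1·10 + 2·-1 = -321
  a_8 = -3·-321 + -1·116 + -1·-39 + 2·10 = 906
  a_9 = -3·906 + -1·-321 + -1·116 + 2·-39 = -2591
  a_10 = -3·-2591 + -1·906 + -1·-321 + 2·116 = 7420
  a_11 = -3·7420 + -1·-2591 + -1·906 + 2·-321 = -21217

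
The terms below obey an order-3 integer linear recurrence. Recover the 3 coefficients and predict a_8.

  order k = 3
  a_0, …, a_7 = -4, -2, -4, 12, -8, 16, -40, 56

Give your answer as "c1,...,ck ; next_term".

-1,0,-2 ; -88

  a_3 = -1·-4 + 0·-2 + -2·-4 = 12
  a_4 = -1·12 + 0·-4 + -2·-2 = -8
  a_5 = -1·-8 + 0·12 + -2·-4 = 16
  a_6 = -1·16 + 0·-8 + -2·12 = -40
  a_7 = -1·-40 + 0·16 + -2·-8 = 56
  a_8 = -1·56 + 0·-40 + -2·16 = -88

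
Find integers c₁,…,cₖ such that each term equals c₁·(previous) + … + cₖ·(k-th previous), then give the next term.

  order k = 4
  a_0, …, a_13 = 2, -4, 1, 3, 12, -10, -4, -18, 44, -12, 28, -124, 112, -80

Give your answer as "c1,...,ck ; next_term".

  a_4 = 0·3 + 0·1 + -2·-4 + 2·2 = 12
  a_5 = 0·12 + 0·3 + -2·1 + 2·-4 = -10
  a_6 = 0·-10 + 0·12 + -2·3 + 2·1 = -4
  a_7 = 0·-4 + 0·-10 + -2·12 + 2·3 = -18
  a_8 = 0·-18 + 0·-4 + -2·-10 + 2·12 = 44
  a_9 = 0·44 + 0·-18 + -2·-4 + 2·-10 = -12
  a_10 = 0·-12 + 0·44 + -2·-18 + 2·-4 = 28
  a_11 = 0·28 + 0·-12 + -2·44 + 2·-18 = -124
  a_12 = 0·-124 + 0·28 + -2·-12 + 2·44 = 112
  a_13 = 0·112 + 0·-124 + -2·28 + 2·-12 = -80
  a_14 = 0·-80 + 0·112 + -2·-124 + 2·28 = 304

0,0,-2,2 ; 304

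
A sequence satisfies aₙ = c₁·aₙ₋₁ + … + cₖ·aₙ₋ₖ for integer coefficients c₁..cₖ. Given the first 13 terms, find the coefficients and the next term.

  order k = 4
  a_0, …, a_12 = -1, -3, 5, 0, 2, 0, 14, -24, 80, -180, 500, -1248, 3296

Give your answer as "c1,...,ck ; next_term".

  a_4 = -2·0 + 2·5 + 2·-3 + 2·-1 = 2
  a_5 = -2·2 + 2·0 + 2·5 + 2·-3 = 0
  a_6 = -2·0 + 2·2 + 2·0 + 2·5 = 14
  a_7 = -2·14 + 2·0 + 2·2 + 2·0 = -24
  a_8 = -2·-24 + 2·14 + 2·0 + 2·2 = 80
  a_9 = -2·80 + 2·-24 + 2·14 + 2·0 = -180
  a_10 = -2·-180 + 2·80 + 2·-24 + 2·14 = 500
  a_11 = -2·500 + 2·-180 + 2·80 + 2·-24 = -1248
  a_12 = -2·-1248 + 2·500 + 2·-180 + 2·80 = 3296
  a_13 = -2·3296 + 2·-1248 + 2·500 + 2·-180 = -8448

-2,2,2,2 ; -8448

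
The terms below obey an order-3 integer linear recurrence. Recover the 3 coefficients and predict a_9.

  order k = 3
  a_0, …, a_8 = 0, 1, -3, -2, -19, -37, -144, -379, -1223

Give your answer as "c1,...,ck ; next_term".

2,4,-3 ; -3530

  a_3 = 2·-3 + 4·1 + -3·0 = -2
  a_4 = 2·-2 + 4·-3 + -3·1 = -19
  a_5 = 2·-19 + 4·-2 + -3·-3 = -37
  a_6 = 2·-37 + 4·-19 + -3·-2 = -144
  a_7 = 2·-144 + 4·-37 + -3·-19 = -379
  a_8 = 2·-379 + 4·-144 + -3·-37 = -1223
  a_9 = 2·-1223 + 4·-379 + -3·-144 = -3530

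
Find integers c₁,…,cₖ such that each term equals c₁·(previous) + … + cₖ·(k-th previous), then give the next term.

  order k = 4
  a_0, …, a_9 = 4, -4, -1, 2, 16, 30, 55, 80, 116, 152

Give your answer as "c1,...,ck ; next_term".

  a_4 = 2·2 + 0·-1 + -2·-4 + 1·4 = 16
  a_5 = 2·16 + 0·2 + -2·-1 + 1·-4 = 30
  a_6 = 2·30 + 0·16 + -2·2 + 1·-1 = 55
  a_7 = 2·55 + 0·30 + -2·16 + 1·2 = 80
  a_8 = 2·80 + 0·55 + -2·30 + 1·16 = 116
  a_9 = 2·116 + 0·80 + -2·55 + 1·30 = 152
  a_10 = 2·152 + 0·116 + -2·80 + 1·55 = 199

2,0,-2,1 ; 199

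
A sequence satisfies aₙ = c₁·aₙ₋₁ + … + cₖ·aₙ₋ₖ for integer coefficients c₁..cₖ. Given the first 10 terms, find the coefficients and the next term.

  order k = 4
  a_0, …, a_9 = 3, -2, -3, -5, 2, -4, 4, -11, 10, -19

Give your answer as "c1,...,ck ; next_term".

  a_4 = 0·-5 + 1·-3 + -1·-2 + 1·3 = 2
  a_5 = 0·2 + 1·-5 + -1·-3 + 1·-2 = -4
  a_6 = 0·-4 + 1·2 + -1·-5 + 1·-3 = 4
  a_7 = 0·4 + 1·-4 + -1·2 + 1·-5 = -11
  a_8 = 0·-11 + 1·4 + -1·-4 + 1·2 = 10
  a_9 = 0·10 + 1·-11 + -1·4 + 1·-4 = -19
  a_10 = 0·-19 + 1·10 + -1·-11 + 1·4 = 25

0,1,-1,1 ; 25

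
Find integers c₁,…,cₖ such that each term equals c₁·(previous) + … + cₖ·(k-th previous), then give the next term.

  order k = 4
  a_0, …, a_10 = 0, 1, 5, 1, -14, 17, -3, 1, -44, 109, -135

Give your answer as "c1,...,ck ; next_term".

  a_4 = -2·1 + -2·5 + -2·1 + 1·0 = -14
  a_5 = -2·-14 + -2·1 + -2·5 + 1·1 = 17
  a_6 = -2·17 + -2·-14 + -2·1 + 1·5 = -3
  a_7 = -2·-3 + -2·17 + -2·-14 + 1·1 = 1
  a_8 = -2·1 + -2·-3 + -2·17 + 1·-14 = -44
  a_9 = -2·-44 + -2·1 + -2·-3 + 1·17 = 109
  a_10 = -2·109 + -2·-44 + -2·1 + 1·-3 = -135
  a_11 = -2·-135 + -2·109 + -2·-44 + 1·1 = 141

-2,-2,-2,1 ; 141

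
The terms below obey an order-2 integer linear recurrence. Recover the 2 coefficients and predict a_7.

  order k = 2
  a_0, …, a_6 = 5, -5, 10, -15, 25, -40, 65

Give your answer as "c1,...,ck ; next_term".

-1,1 ; -105

  a_2 = -1·-5 + 1·5 = 10
  a_3 = -1·10 + 1·-5 = -15
  a_4 = -1·-15 + 1·10 = 25
  a_5 = -1·25 + 1·-15 = -40
  a_6 = -1·-40 + 1·25 = 65
  a_7 = -1·65 + 1·-40 = -105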